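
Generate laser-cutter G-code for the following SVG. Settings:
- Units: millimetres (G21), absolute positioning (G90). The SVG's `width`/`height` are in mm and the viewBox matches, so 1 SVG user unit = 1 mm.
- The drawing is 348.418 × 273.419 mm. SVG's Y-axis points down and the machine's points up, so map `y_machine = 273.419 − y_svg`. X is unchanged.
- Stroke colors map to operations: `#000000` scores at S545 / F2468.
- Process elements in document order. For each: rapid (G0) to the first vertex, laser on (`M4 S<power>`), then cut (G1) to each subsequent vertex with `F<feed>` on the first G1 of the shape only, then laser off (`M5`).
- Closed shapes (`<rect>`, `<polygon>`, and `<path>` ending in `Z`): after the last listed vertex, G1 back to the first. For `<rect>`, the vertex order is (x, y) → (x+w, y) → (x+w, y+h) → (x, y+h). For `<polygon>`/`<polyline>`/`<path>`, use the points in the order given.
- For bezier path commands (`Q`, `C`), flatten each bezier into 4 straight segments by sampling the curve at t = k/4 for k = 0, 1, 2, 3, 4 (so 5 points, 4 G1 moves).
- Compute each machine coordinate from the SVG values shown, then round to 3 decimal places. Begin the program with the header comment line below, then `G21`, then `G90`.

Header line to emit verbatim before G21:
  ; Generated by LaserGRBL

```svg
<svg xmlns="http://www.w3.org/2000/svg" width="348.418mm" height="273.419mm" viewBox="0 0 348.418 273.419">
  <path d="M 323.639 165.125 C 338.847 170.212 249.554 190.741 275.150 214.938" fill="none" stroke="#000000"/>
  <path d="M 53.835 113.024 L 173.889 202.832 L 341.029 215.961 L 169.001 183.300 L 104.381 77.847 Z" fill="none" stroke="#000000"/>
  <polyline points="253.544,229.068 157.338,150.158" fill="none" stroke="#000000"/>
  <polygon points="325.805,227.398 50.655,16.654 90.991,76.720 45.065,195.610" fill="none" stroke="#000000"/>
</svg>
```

viewBox `0 0 348.418 273.419` with mm width/height → 1 unit = 1 mm. Flip: y_m = 273.419 − y_svg.

**Shape 1** — `<path>` cubic bezier, stroke `#000000` → score (S545, F2468). Control points (SVG): P0=(323.639,165.125), P1=(338.847,170.212), P2=(249.554,190.741), P3=(275.150,214.938); sampled at t=k/4. Machine vertices: (323.639,108.294) → (318.879,101.767) → (295.499,90.554) → (274.067,75.757) → (275.150,58.481). Open path.

**Shape 2** — `<path>` closed polygon, stroke `#000000` → score (S545, F2468). Machine vertices: (53.835,160.395) → (173.889,70.587) → (341.029,57.458) → (169.001,90.119) → (104.381,195.572) → (53.835,160.395). Closed: final G1 returns to the first vertex.

**Shape 3** — `<polyline>` line segment, stroke `#000000` → score (S545, F2468). Machine vertices: (253.544,44.351) → (157.338,123.261). Open path.

**Shape 4** — `<polygon>` closed polygon, stroke `#000000` → score (S545, F2468). Machine vertices: (325.805,46.021) → (50.655,256.765) → (90.991,196.699) → (45.065,77.809) → (325.805,46.021). Closed: final G1 returns to the first vertex.

; Generated by LaserGRBL
G21
G90
G0 X323.639 Y108.294
M4 S545
G1 X318.879 Y101.767 F2468
G1 X295.499 Y90.554
G1 X274.067 Y75.757
G1 X275.150 Y58.481
M5
G0 X53.835 Y160.395
M4 S545
G1 X173.889 Y70.587 F2468
G1 X341.029 Y57.458
G1 X169.001 Y90.119
G1 X104.381 Y195.572
G1 X53.835 Y160.395
M5
G0 X253.544 Y44.351
M4 S545
G1 X157.338 Y123.261 F2468
M5
G0 X325.805 Y46.021
M4 S545
G1 X50.655 Y256.765 F2468
G1 X90.991 Y196.699
G1 X45.065 Y77.809
G1 X325.805 Y46.021
M5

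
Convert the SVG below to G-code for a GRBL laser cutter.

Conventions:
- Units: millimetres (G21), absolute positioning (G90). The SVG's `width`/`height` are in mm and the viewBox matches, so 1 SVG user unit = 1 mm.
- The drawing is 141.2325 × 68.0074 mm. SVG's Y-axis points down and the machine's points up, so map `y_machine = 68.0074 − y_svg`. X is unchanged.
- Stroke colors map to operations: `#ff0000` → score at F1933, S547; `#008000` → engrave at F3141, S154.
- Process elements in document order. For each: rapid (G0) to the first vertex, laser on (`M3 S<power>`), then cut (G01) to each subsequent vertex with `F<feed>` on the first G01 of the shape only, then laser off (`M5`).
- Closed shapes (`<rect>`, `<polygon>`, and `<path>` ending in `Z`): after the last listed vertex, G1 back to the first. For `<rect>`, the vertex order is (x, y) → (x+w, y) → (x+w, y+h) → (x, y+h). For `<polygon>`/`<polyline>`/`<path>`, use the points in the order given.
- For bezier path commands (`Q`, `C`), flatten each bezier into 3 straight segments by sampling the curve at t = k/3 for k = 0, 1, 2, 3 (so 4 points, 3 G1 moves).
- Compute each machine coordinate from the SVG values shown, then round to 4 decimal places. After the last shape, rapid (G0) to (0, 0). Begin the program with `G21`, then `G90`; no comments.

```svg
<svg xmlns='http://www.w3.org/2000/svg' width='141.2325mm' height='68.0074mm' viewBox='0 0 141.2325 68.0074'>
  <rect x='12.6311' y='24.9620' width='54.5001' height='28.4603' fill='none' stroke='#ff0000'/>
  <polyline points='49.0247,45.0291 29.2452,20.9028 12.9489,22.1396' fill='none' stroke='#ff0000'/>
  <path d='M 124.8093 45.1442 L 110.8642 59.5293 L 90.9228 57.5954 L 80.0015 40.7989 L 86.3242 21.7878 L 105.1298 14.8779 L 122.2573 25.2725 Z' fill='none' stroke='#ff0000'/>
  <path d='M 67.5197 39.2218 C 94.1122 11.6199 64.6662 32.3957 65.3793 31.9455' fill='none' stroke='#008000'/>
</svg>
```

viewBox `0 0 141.2325 68.0074` with mm width/height → 1 unit = 1 mm. Flip: y_m = 68.0074 − y_svg.

**Shape 1** — `<rect>` rectangle, stroke `#ff0000` → score (S547, F1933). Machine vertices: (12.6311,43.0454) → (67.1312,43.0454) → (67.1312,14.5851) → (12.6311,14.5851) → (12.6311,43.0454). Closed: final G1 returns to the first vertex.

**Shape 2** — `<polyline>` open polyline, stroke `#ff0000` → score (S547, F1933). Machine vertices: (49.0247,22.9783) → (29.2452,47.1046) → (12.9489,45.8678). Open path.

**Shape 3** — `<path>` regular polygon, stroke `#ff0000` → score (S547, F1933). Machine vertices: (124.8093,22.8632) → (110.8642,8.4781) → (90.9228,10.4120) → (80.0015,27.2085) → (86.3242,46.2196) → (105.1298,53.1295) → (122.2573,42.7349) → (124.8093,22.8632). Closed: final G1 returns to the first vertex.

**Shape 4** — `<path>` cubic bezier, stroke `#008000` → engrave (S154, F3141). Control points (SVG): P0=(67.5197,39.2218), P1=(94.1122,11.6199), P2=(64.6662,32.3957), P3=(65.3793,31.9455); sampled at t=k/3. Machine vertices: (67.5197,28.7856) → (78.6252,42.8395) → (71.5267,40.1091) → (65.3793,36.0619). Open path.

G21
G90
G0 X12.6311 Y43.0454
M3 S547
G01 X67.1312 Y43.0454 F1933
G01 X67.1312 Y14.5851
G01 X12.6311 Y14.5851
G01 X12.6311 Y43.0454
M5
G0 X49.0247 Y22.9783
M3 S547
G01 X29.2452 Y47.1046 F1933
G01 X12.9489 Y45.8678
M5
G0 X124.8093 Y22.8632
M3 S547
G01 X110.8642 Y8.4781 F1933
G01 X90.9228 Y10.4120
G01 X80.0015 Y27.2085
G01 X86.3242 Y46.2196
G01 X105.1298 Y53.1295
G01 X122.2573 Y42.7349
G01 X124.8093 Y22.8632
M5
G0 X67.5197 Y28.7856
M3 S154
G01 X78.6252 Y42.8395 F3141
G01 X71.5267 Y40.1091
G01 X65.3793 Y36.0619
M5
G0 X0.0000 Y0.0000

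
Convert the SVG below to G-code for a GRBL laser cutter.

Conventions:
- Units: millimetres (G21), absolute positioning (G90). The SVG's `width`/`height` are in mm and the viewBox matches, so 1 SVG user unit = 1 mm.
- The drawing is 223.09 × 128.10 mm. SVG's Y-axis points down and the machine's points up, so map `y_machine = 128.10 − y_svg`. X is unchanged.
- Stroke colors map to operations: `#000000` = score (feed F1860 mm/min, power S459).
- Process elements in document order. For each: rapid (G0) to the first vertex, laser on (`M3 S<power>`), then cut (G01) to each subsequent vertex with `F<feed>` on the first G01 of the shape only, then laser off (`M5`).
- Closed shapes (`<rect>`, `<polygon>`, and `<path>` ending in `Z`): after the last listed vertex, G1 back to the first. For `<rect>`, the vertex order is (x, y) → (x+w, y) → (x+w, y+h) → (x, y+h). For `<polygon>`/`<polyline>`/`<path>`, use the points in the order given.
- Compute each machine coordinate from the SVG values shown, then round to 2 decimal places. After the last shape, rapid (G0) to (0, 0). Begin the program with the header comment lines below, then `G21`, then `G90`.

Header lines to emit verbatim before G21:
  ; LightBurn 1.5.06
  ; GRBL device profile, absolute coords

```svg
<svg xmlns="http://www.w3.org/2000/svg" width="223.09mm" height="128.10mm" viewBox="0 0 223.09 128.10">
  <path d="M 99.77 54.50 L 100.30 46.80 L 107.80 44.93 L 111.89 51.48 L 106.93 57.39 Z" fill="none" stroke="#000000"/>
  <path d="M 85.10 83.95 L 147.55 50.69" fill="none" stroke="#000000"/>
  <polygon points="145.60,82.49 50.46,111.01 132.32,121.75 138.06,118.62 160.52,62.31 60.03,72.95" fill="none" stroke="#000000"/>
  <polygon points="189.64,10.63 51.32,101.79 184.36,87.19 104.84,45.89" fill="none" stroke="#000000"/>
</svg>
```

1 u = 1 mm; y_m = 128.10 − y.

[1] `<path>` regular polygon, #000000→score S459 F1860: (99.77,73.60) → (100.30,81.30) → (107.80,83.17) → (111.89,76.62) → (106.93,70.71) → (99.77,73.60) (closed)

[2] `<path>` line segment, #000000→score S459 F1860: (85.10,44.15) → (147.55,77.41)

[3] `<polygon>` closed polygon, #000000→score S459 F1860: (145.60,45.61) → (50.46,17.09) → (132.32,6.35) → (138.06,9.48) → (160.52,65.79) → (60.03,55.15) → (145.60,45.61) (closed)

[4] `<polygon>` closed polygon, #000000→score S459 F1860: (189.64,117.47) → (51.32,26.31) → (184.36,40.91) → (104.84,82.21) → (189.64,117.47) (closed)

; LightBurn 1.5.06
; GRBL device profile, absolute coords
G21
G90
G0 X99.77 Y73.60
M3 S459
G01 X100.30 Y81.30 F1860
G01 X107.80 Y83.17
G01 X111.89 Y76.62
G01 X106.93 Y70.71
G01 X99.77 Y73.60
M5
G0 X85.10 Y44.15
M3 S459
G01 X147.55 Y77.41 F1860
M5
G0 X145.60 Y45.61
M3 S459
G01 X50.46 Y17.09 F1860
G01 X132.32 Y6.35
G01 X138.06 Y9.48
G01 X160.52 Y65.79
G01 X60.03 Y55.15
G01 X145.60 Y45.61
M5
G0 X189.64 Y117.47
M3 S459
G01 X51.32 Y26.31 F1860
G01 X184.36 Y40.91
G01 X104.84 Y82.21
G01 X189.64 Y117.47
M5
G0 X0.00 Y0.00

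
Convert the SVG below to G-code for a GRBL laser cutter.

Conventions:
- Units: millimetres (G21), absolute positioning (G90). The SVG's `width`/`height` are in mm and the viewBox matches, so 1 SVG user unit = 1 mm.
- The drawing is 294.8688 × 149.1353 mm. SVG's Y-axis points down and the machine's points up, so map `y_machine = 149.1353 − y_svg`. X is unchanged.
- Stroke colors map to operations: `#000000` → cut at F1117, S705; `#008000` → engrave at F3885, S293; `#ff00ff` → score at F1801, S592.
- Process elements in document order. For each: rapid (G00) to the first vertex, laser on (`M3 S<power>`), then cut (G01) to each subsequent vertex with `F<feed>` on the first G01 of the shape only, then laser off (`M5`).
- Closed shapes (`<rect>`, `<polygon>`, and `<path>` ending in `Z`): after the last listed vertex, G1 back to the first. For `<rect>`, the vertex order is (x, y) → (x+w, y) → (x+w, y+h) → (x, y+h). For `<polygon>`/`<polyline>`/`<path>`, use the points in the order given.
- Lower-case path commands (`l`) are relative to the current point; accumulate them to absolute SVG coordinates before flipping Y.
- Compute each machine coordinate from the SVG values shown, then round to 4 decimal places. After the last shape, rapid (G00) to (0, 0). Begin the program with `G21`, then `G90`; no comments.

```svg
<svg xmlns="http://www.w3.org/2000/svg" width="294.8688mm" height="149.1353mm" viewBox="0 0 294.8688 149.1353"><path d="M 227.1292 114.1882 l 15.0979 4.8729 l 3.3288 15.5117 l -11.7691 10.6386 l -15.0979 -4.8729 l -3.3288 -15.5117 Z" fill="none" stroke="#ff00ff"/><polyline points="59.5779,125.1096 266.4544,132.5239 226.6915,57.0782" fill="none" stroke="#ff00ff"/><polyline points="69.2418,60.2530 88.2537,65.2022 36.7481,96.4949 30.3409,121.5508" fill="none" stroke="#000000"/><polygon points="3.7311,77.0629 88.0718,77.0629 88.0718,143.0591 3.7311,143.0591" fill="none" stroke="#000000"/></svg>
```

G21
G90
G00 X227.1292 Y34.9471
M3 S592
G01 X242.2271 Y30.0742 F1801
G01 X245.5559 Y14.5625
G01 X233.7868 Y3.9239
G01 X218.6889 Y8.7968
G01 X215.3601 Y24.3085
G01 X227.1292 Y34.9471
M5
G00 X59.5779 Y24.0257
M3 S592
G01 X266.4544 Y16.6114 F1801
G01 X226.6915 Y92.0571
M5
G00 X69.2418 Y88.8823
M3 S705
G01 X88.2537 Y83.9331 F1117
G01 X36.7481 Y52.6404
G01 X30.3409 Y27.5845
M5
G00 X3.7311 Y72.0724
M3 S705
G01 X88.0718 Y72.0724 F1117
G01 X88.0718 Y6.0762
G01 X3.7311 Y6.0762
G01 X3.7311 Y72.0724
M5
G00 X0.0000 Y0.0000

viewBox `0 0 294.8688 149.1353` with mm width/height → 1 unit = 1 mm. Flip: y_m = 149.1353 − y_svg.

**Shape 1** — `<path>` regular polygon, stroke `#ff00ff` → score (S592, F1801). Machine vertices: (227.1292,34.9471) → (242.2271,30.0742) → (245.5559,14.5625) → (233.7868,3.9239) → (218.6889,8.7968) → (215.3601,24.3085) → (227.1292,34.9471). Closed: final G1 returns to the first vertex.

**Shape 2** — `<polyline>` open polyline, stroke `#ff00ff` → score (S592, F1801). Machine vertices: (59.5779,24.0257) → (266.4544,16.6114) → (226.6915,92.0571). Open path.

**Shape 3** — `<polyline>` open polyline, stroke `#000000` → cut (S705, F1117). Machine vertices: (69.2418,88.8823) → (88.2537,83.9331) → (36.7481,52.6404) → (30.3409,27.5845). Open path.

**Shape 4** — `<polygon>` rectangle, stroke `#000000` → cut (S705, F1117). Machine vertices: (3.7311,72.0724) → (88.0718,72.0724) → (88.0718,6.0762) → (3.7311,6.0762) → (3.7311,72.0724). Closed: final G1 returns to the first vertex.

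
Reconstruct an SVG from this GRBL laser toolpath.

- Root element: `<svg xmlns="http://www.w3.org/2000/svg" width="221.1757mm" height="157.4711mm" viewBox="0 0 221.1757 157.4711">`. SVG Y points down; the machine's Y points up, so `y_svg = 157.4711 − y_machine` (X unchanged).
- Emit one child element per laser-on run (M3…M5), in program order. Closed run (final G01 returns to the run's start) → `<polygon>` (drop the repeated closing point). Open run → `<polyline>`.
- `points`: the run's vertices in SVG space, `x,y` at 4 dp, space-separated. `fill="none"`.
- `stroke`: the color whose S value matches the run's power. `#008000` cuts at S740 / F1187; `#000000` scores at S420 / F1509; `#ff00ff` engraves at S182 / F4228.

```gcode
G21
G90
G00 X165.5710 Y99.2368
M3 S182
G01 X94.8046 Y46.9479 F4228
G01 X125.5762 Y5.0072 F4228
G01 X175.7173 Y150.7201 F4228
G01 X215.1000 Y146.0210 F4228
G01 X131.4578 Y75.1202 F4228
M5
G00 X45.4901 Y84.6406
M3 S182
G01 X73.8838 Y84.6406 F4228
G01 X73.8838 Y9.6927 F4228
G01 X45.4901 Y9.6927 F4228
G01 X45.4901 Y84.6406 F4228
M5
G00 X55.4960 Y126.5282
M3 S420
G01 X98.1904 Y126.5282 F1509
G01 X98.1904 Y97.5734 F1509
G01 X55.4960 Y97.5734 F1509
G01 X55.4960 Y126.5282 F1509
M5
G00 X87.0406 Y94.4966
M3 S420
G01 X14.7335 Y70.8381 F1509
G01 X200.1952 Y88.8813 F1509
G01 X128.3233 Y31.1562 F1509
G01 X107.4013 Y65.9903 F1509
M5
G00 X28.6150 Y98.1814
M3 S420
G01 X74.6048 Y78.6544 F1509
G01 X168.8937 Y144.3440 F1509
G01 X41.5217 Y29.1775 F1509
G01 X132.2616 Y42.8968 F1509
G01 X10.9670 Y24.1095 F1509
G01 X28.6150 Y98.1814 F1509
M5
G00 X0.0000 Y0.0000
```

Machine Y-up, SVG Y-down with viewBox height 157.4711, so y_svg = 157.4711 − y_machine; X carries over.

Run 1: the run's S182 means `#ff00ff` (engrave). The run is open, so emit a `<polyline>` with points (Y-flipped): 165.5710,58.2343 94.8046,110.5232 125.5762,152.4639 175.7173,6.7510 215.1000,11.4501 131.4578,82.3509.

Run 2: power S182 maps to stroke `#ff00ff` (engrave). The run returns to its start, so emit a `<polygon>` with points (Y-flipped): 45.4901,72.8305 73.8838,72.8305 73.8838,147.7784 45.4901,147.7784.

Run 3: power S420 maps to stroke `#000000` (score). The run returns to its start, so emit a `<polygon>` with points (Y-flipped): 55.4960,30.9429 98.1904,30.9429 98.1904,59.8977 55.4960,59.8977.

Run 4: power S420 maps to stroke `#000000` (score). The run is open, so emit a `<polyline>` with points (Y-flipped): 87.0406,62.9745 14.7335,86.6330 200.1952,68.5898 128.3233,126.3149 107.4013,91.4808.

Run 5: the run's S420 means `#000000` (score). The run returns to its start, so emit a `<polygon>` with points (Y-flipped): 28.6150,59.2897 74.6048,78.8167 168.8937,13.1271 41.5217,128.2936 132.2616,114.5743 10.9670,133.3616.

<svg xmlns="http://www.w3.org/2000/svg" width="221.1757mm" height="157.4711mm" viewBox="0 0 221.1757 157.4711">
  <polyline points="165.5710,58.2343 94.8046,110.5232 125.5762,152.4639 175.7173,6.7510 215.1000,11.4501 131.4578,82.3509" fill="none" stroke="#ff00ff"/>
  <polygon points="45.4901,72.8305 73.8838,72.8305 73.8838,147.7784 45.4901,147.7784" fill="none" stroke="#ff00ff"/>
  <polygon points="55.4960,30.9429 98.1904,30.9429 98.1904,59.8977 55.4960,59.8977" fill="none" stroke="#000000"/>
  <polyline points="87.0406,62.9745 14.7335,86.6330 200.1952,68.5898 128.3233,126.3149 107.4013,91.4808" fill="none" stroke="#000000"/>
  <polygon points="28.6150,59.2897 74.6048,78.8167 168.8937,13.1271 41.5217,128.2936 132.2616,114.5743 10.9670,133.3616" fill="none" stroke="#000000"/>
</svg>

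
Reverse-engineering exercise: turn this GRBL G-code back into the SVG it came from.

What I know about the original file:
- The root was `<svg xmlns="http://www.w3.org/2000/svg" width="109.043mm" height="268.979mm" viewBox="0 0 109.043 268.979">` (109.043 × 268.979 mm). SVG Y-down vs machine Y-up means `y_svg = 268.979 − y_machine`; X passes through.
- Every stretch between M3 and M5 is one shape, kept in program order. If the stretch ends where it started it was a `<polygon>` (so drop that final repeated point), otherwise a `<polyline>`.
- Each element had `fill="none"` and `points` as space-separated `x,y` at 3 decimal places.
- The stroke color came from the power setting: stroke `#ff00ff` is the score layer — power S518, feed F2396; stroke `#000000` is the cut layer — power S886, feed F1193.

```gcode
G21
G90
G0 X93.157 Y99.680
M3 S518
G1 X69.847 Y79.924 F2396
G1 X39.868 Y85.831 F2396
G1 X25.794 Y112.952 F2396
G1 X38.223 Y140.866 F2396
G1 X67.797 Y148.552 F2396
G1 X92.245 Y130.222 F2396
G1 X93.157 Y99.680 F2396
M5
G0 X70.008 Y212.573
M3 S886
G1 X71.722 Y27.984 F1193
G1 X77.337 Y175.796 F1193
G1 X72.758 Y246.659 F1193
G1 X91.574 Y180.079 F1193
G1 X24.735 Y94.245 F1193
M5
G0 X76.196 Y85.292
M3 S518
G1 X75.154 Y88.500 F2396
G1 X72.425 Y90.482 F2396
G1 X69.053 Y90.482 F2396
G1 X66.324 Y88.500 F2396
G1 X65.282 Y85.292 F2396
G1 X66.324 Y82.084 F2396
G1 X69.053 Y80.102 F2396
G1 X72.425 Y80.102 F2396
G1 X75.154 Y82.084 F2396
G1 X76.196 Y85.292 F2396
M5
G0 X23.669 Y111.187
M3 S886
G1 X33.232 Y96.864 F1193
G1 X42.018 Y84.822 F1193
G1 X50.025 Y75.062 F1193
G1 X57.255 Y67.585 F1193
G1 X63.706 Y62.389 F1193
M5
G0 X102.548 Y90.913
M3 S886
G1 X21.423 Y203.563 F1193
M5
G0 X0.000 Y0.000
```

Machine Y-up, SVG Y-down with viewBox height 268.979, so y_svg = 268.979 − y_machine; X carries over.

Run 1: S518 ⇒ score layer `#ff00ff`. The run returns to its start, so emit a `<polygon>` with points (Y-flipped): 93.157,169.299 69.847,189.055 39.868,183.148 25.794,156.027 38.223,128.113 67.797,120.427 92.245,138.757.

Run 2: S886 ⇒ cut layer `#000000`. The run is open, so emit a `<polyline>` with points (Y-flipped): 70.008,56.406 71.722,240.995 77.337,93.183 72.758,22.320 91.574,88.900 24.735,174.734.

Run 3: the run's S518 means `#ff00ff` (score). The run returns to its start, so emit a `<polygon>` with points (Y-flipped): 76.196,183.687 75.154,180.479 72.425,178.497 69.053,178.497 66.324,180.479 65.282,183.687 66.324,186.895 69.053,188.877 72.425,188.877 75.154,186.895.

Run 4: S886 ⇒ cut layer `#000000`. The run is open, so emit a `<polyline>` with points (Y-flipped): 23.669,157.792 33.232,172.115 42.018,184.157 50.025,193.917 57.255,201.394 63.706,206.590.

Run 5: power S886 maps to stroke `#000000` (cut). The run is open, so emit a `<polyline>` with points (Y-flipped): 102.548,178.066 21.423,65.416.

<svg xmlns="http://www.w3.org/2000/svg" width="109.043mm" height="268.979mm" viewBox="0 0 109.043 268.979">
  <polygon points="93.157,169.299 69.847,189.055 39.868,183.148 25.794,156.027 38.223,128.113 67.797,120.427 92.245,138.757" fill="none" stroke="#ff00ff"/>
  <polyline points="70.008,56.406 71.722,240.995 77.337,93.183 72.758,22.320 91.574,88.900 24.735,174.734" fill="none" stroke="#000000"/>
  <polygon points="76.196,183.687 75.154,180.479 72.425,178.497 69.053,178.497 66.324,180.479 65.282,183.687 66.324,186.895 69.053,188.877 72.425,188.877 75.154,186.895" fill="none" stroke="#ff00ff"/>
  <polyline points="23.669,157.792 33.232,172.115 42.018,184.157 50.025,193.917 57.255,201.394 63.706,206.590" fill="none" stroke="#000000"/>
  <polyline points="102.548,178.066 21.423,65.416" fill="none" stroke="#000000"/>
</svg>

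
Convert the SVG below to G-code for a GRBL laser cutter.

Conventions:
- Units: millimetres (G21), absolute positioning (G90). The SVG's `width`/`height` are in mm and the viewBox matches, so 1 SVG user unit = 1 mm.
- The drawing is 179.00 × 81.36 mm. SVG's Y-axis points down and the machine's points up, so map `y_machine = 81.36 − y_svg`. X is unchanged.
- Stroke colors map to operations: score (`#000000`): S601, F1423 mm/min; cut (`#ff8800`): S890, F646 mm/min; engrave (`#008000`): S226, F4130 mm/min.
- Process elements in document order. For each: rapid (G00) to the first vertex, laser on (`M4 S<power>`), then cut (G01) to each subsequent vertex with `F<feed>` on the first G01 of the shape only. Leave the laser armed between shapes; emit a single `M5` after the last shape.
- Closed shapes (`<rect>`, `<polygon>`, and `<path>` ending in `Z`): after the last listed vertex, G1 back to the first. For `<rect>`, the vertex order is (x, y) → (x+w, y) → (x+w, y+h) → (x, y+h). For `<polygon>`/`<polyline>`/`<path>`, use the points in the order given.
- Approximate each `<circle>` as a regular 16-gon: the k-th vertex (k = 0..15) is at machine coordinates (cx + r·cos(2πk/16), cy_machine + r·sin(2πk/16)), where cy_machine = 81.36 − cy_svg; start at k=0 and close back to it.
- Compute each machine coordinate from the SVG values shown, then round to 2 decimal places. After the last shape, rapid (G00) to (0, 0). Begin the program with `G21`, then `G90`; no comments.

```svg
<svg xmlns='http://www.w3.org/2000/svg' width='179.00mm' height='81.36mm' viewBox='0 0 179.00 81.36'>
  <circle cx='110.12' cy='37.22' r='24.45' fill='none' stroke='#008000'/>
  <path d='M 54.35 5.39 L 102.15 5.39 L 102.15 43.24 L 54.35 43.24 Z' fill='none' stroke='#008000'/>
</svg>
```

Since the viewBox matches the mm dimensions, user units are millimetres directly. The only transform is the Y-flip y_m = 81.36 − y_svg.

Shape 1 is a circle drawn with `<circle>`. Its stroke #008000 means engrave at S226, F4130. After flipping Y the toolpath is (134.57,44.14) → (132.71,53.50) → (127.41,61.43) → (119.48,66.73) → (110.12,68.59) → (100.76,66.73) → (92.83,61.43) → (87.53,53.50) → (85.67,44.14) → (87.53,34.78) → (92.83,26.85) → (100.76,21.55) → (110.12,19.69) → (119.48,21.55) → (127.41,26.85) → (132.71,34.78) → (134.57,44.14), returning to the start.

Shape 2 is a rectangle drawn with `<path>`. Its stroke #008000 means engrave at S226, F4130. After flipping Y the toolpath is (54.35,75.97) → (102.15,75.97) → (102.15,38.12) → (54.35,38.12) → (54.35,75.97), returning to the start.

G21
G90
G00 X134.57 Y44.14
M4 S226
G01 X132.71 Y53.50 F4130
G01 X127.41 Y61.43
G01 X119.48 Y66.73
G01 X110.12 Y68.59
G01 X100.76 Y66.73
G01 X92.83 Y61.43
G01 X87.53 Y53.50
G01 X85.67 Y44.14
G01 X87.53 Y34.78
G01 X92.83 Y26.85
G01 X100.76 Y21.55
G01 X110.12 Y19.69
G01 X119.48 Y21.55
G01 X127.41 Y26.85
G01 X132.71 Y34.78
G01 X134.57 Y44.14
G00 X54.35 Y75.97
M4 S226
G01 X102.15 Y75.97 F4130
G01 X102.15 Y38.12
G01 X54.35 Y38.12
G01 X54.35 Y75.97
M5
G00 X0.00 Y0.00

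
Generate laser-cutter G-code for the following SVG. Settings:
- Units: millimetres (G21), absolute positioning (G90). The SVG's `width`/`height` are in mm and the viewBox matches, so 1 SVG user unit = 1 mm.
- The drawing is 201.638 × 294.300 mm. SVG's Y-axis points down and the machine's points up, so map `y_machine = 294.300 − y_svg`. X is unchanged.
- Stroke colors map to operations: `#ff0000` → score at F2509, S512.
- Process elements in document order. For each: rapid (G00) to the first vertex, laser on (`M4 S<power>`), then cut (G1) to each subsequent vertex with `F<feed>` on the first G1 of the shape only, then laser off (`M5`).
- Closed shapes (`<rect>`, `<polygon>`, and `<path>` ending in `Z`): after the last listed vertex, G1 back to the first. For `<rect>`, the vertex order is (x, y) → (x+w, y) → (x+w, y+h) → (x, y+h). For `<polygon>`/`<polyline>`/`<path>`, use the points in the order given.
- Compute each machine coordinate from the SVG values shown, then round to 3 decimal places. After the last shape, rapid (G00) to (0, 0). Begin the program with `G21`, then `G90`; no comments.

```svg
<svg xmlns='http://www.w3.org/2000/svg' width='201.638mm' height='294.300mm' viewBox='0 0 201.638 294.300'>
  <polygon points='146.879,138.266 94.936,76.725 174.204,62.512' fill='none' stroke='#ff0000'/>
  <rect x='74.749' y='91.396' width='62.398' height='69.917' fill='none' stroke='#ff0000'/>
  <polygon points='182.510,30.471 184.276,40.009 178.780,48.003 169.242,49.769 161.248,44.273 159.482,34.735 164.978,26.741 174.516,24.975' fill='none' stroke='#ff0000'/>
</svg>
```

Since the viewBox matches the mm dimensions, user units are millimetres directly. The only transform is the Y-flip y_m = 294.300 − y_svg.

Shape 1 is a regular polygon drawn with `<polygon>`. Its stroke #ff0000 means score at S512, F2509. After flipping Y the toolpath is (146.879,156.034) → (94.936,217.575) → (174.204,231.788) → (146.879,156.034), returning to the start.

Shape 2 is a rectangle drawn with `<rect>`. Its stroke #ff0000 means score at S512, F2509. After flipping Y the toolpath is (74.749,202.904) → (137.147,202.904) → (137.147,132.987) → (74.749,132.987) → (74.749,202.904), returning to the start.

Shape 3 is a regular polygon drawn with `<polygon>`. Its stroke #ff0000 means score at S512, F2509. After flipping Y the toolpath is (182.510,263.829) → (184.276,254.291) → (178.780,246.297) → (169.242,244.531) → (161.248,250.027) → (159.482,259.565) → (164.978,267.559) → (174.516,269.325) → (182.510,263.829), returning to the start.

G21
G90
G00 X146.879 Y156.034
M4 S512
G1 X94.936 Y217.575 F2509
G1 X174.204 Y231.788
G1 X146.879 Y156.034
M5
G00 X74.749 Y202.904
M4 S512
G1 X137.147 Y202.904 F2509
G1 X137.147 Y132.987
G1 X74.749 Y132.987
G1 X74.749 Y202.904
M5
G00 X182.510 Y263.829
M4 S512
G1 X184.276 Y254.291 F2509
G1 X178.780 Y246.297
G1 X169.242 Y244.531
G1 X161.248 Y250.027
G1 X159.482 Y259.565
G1 X164.978 Y267.559
G1 X174.516 Y269.325
G1 X182.510 Y263.829
M5
G00 X0.000 Y0.000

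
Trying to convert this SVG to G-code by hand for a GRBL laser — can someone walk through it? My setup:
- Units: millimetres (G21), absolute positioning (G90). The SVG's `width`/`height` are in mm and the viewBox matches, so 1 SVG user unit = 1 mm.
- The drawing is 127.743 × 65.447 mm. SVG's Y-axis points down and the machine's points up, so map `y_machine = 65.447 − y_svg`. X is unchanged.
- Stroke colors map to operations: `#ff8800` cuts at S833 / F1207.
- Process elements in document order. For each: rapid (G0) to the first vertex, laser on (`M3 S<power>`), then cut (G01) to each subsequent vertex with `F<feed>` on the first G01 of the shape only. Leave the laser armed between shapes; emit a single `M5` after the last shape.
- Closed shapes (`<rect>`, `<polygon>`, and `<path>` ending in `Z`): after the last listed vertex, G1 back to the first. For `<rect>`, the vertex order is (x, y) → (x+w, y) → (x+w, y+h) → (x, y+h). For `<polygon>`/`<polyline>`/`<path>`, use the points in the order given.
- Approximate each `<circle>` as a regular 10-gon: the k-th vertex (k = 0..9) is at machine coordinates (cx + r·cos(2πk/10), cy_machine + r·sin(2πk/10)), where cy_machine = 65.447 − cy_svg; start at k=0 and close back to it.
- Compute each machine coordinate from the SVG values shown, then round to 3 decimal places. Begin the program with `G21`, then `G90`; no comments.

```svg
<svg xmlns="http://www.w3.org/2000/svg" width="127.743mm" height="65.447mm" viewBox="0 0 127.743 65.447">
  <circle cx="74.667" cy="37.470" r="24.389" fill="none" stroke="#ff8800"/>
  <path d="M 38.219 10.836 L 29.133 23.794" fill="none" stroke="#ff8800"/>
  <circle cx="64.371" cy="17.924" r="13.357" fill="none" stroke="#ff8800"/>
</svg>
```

G21
G90
G0 X99.056 Y27.977
M3 S833
G01 X94.398 Y42.312 F1207
G01 X82.204 Y51.172
G01 X67.130 Y51.172
G01 X54.936 Y42.312
G01 X50.278 Y27.977
G01 X54.936 Y13.642
G01 X67.130 Y4.782
G01 X82.204 Y4.782
G01 X94.398 Y13.642
G01 X99.056 Y27.977
G0 X38.219 Y54.611
M3 S833
G01 X29.133 Y41.653 F1207
G0 X77.728 Y47.523
M3 S833
G01 X75.177 Y55.374 F1207
G01 X68.499 Y60.226
G01 X60.243 Y60.226
G01 X53.565 Y55.374
G01 X51.014 Y47.523
G01 X53.565 Y39.672
G01 X60.243 Y34.820
G01 X68.499 Y34.820
G01 X75.177 Y39.672
G01 X77.728 Y47.523
M5

Since the viewBox matches the mm dimensions, user units are millimetres directly. The only transform is the Y-flip y_m = 65.447 − y_svg.

Shape 1 is a circle drawn with `<circle>`. Its stroke #ff8800 means cut at S833, F1207. After flipping Y the toolpath is (99.056,27.977) → (94.398,42.312) → (82.204,51.172) → (67.130,51.172) → (54.936,42.312) → (50.278,27.977) → (54.936,13.642) → (67.130,4.782) → (82.204,4.782) → (94.398,13.642) → (99.056,27.977), returning to the start.

Shape 2 is a line segment drawn with `<path>`. Its stroke #ff8800 means cut at S833, F1207. After flipping Y the toolpath is (38.219,54.611) → (29.133,41.653).

Shape 3 is a circle drawn with `<circle>`. Its stroke #ff8800 means cut at S833, F1207. After flipping Y the toolpath is (77.728,47.523) → (75.177,55.374) → (68.499,60.226) → (60.243,60.226) → (53.565,55.374) → (51.014,47.523) → (53.565,39.672) → (60.243,34.820) → (68.499,34.820) → (75.177,39.672) → (77.728,47.523), returning to the start.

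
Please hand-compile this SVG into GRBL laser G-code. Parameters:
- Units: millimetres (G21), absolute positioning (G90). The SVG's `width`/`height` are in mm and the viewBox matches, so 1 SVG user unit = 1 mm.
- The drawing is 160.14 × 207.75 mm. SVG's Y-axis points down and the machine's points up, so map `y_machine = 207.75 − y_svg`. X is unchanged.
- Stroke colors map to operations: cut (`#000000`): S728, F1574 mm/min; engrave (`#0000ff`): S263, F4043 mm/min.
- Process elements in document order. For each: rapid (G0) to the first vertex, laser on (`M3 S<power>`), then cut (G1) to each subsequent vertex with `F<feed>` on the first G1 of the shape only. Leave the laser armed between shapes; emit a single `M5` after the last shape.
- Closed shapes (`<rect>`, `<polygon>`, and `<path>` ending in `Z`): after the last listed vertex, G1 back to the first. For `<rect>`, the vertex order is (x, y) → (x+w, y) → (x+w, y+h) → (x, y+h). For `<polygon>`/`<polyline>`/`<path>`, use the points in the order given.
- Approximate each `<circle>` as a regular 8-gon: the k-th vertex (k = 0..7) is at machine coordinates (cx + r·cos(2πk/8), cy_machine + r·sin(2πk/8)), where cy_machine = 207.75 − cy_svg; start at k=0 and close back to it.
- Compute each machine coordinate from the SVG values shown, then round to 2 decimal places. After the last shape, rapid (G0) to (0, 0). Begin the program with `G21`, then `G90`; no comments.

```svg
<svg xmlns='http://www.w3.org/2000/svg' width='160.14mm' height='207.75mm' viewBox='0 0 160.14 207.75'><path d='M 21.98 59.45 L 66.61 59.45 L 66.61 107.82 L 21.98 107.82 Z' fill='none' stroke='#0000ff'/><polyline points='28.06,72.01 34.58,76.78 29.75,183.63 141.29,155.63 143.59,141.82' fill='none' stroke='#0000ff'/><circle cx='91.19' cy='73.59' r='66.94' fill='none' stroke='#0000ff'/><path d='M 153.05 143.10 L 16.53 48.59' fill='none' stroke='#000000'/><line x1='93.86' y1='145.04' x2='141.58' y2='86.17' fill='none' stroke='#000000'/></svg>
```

1 u = 1 mm; y_m = 207.75 − y.

[1] `<path>` rectangle, #0000ff→engrave S263 F4043: (21.98,148.30) → (66.61,148.30) → (66.61,99.93) → (21.98,99.93) → (21.98,148.30) (closed)

[2] `<polyline>` open polyline, #0000ff→engrave S263 F4043: (28.06,135.74) → (34.58,130.97) → (29.75,24.12) → (141.29,52.12) → (143.59,65.93)

[3] `<circle>` circle, #0000ff→engrave S263 F4043: (158.13,134.16) → (138.52,181.49) → (91.19,201.10) → (43.86,181.49) → (24.25,134.16) → (43.86,86.83) → (91.19,67.22) → (138.52,86.83) → (158.13,134.16) (closed)

[4] `<path>` line segment, #000000→cut S728 F1574: (153.05,64.65) → (16.53,159.16)

[5] `<line>` line segment, #000000→cut S728 F1574: (93.86,62.71) → (141.58,121.58)

G21
G90
G0 X21.98 Y148.30
M3 S263
G1 X66.61 Y148.30 F4043
G1 X66.61 Y99.93
G1 X21.98 Y99.93
G1 X21.98 Y148.30
G0 X28.06 Y135.74
M3 S263
G1 X34.58 Y130.97 F4043
G1 X29.75 Y24.12
G1 X141.29 Y52.12
G1 X143.59 Y65.93
G0 X158.13 Y134.16
M3 S263
G1 X138.52 Y181.49 F4043
G1 X91.19 Y201.10
G1 X43.86 Y181.49
G1 X24.25 Y134.16
G1 X43.86 Y86.83
G1 X91.19 Y67.22
G1 X138.52 Y86.83
G1 X158.13 Y134.16
G0 X153.05 Y64.65
M3 S728
G1 X16.53 Y159.16 F1574
G0 X93.86 Y62.71
M3 S728
G1 X141.58 Y121.58 F1574
M5
G0 X0.00 Y0.00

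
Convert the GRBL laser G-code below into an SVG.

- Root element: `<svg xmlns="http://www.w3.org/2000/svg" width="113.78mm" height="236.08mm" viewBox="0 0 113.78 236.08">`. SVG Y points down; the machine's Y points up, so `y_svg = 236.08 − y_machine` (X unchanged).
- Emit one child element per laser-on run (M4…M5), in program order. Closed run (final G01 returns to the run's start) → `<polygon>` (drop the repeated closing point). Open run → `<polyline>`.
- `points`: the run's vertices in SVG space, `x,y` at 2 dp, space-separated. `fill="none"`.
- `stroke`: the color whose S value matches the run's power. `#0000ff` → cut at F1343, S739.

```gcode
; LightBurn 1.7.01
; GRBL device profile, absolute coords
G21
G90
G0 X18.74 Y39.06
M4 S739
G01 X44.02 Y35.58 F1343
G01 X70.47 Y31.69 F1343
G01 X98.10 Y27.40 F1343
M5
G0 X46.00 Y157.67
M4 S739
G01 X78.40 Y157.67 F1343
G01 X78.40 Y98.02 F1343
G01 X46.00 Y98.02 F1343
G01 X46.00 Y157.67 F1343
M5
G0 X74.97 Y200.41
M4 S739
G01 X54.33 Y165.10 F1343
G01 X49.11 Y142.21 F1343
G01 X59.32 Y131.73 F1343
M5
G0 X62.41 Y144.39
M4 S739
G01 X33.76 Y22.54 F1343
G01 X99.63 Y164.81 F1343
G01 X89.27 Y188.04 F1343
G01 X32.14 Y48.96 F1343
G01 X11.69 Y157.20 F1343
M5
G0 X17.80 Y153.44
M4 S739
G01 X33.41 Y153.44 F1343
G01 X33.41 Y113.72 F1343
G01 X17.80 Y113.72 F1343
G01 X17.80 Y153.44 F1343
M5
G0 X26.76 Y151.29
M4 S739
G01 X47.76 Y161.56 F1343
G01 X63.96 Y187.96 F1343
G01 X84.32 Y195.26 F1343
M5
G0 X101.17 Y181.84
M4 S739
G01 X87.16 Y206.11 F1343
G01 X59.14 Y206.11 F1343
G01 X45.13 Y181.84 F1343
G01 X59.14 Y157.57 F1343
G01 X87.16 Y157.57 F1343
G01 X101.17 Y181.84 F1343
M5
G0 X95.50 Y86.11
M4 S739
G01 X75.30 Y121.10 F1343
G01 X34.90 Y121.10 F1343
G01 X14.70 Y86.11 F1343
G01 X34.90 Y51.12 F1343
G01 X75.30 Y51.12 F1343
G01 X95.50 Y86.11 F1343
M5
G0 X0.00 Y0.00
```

<svg xmlns="http://www.w3.org/2000/svg" width="113.78mm" height="236.08mm" viewBox="0 0 113.78 236.08">
  <polyline points="18.74,197.02 44.02,200.50 70.47,204.39 98.10,208.68" fill="none" stroke="#0000ff"/>
  <polygon points="46.00,78.41 78.40,78.41 78.40,138.06 46.00,138.06" fill="none" stroke="#0000ff"/>
  <polyline points="74.97,35.67 54.33,70.98 49.11,93.87 59.32,104.35" fill="none" stroke="#0000ff"/>
  <polyline points="62.41,91.69 33.76,213.54 99.63,71.27 89.27,48.04 32.14,187.12 11.69,78.88" fill="none" stroke="#0000ff"/>
  <polygon points="17.80,82.64 33.41,82.64 33.41,122.36 17.80,122.36" fill="none" stroke="#0000ff"/>
  <polyline points="26.76,84.79 47.76,74.52 63.96,48.12 84.32,40.82" fill="none" stroke="#0000ff"/>
  <polygon points="101.17,54.24 87.16,29.97 59.14,29.97 45.13,54.24 59.14,78.51 87.16,78.51" fill="none" stroke="#0000ff"/>
  <polygon points="95.50,149.97 75.30,114.98 34.90,114.98 14.70,149.97 34.90,184.96 75.30,184.96" fill="none" stroke="#0000ff"/>
</svg>

y_svg = 236.08 − y_m. Every run uses S739, so all elements get stroke `#0000ff` (cut).

[1] open run; points: 18.74,197.02 44.02,200.50 70.47,204.39 98.10,208.68

[2] closed run; points: 46.00,78.41 78.40,78.41 78.40,138.06 46.00,138.06

[3] open run; points: 74.97,35.67 54.33,70.98 49.11,93.87 59.32,104.35

[4] open run; points: 62.41,91.69 33.76,213.54 99.63,71.27 89.27,48.04 32.14,187.12 11.69,78.88

[5] closed run; points: 17.80,82.64 33.41,82.64 33.41,122.36 17.80,122.36

[6] open run; points: 26.76,84.79 47.76,74.52 63.96,48.12 84.32,40.82

[7] closed run; points: 101.17,54.24 87.16,29.97 59.14,29.97 45.13,54.24 59.14,78.51 87.16,78.51

[8] closed run; points: 95.50,149.97 75.30,114.98 34.90,114.98 14.70,149.97 34.90,184.96 75.30,184.96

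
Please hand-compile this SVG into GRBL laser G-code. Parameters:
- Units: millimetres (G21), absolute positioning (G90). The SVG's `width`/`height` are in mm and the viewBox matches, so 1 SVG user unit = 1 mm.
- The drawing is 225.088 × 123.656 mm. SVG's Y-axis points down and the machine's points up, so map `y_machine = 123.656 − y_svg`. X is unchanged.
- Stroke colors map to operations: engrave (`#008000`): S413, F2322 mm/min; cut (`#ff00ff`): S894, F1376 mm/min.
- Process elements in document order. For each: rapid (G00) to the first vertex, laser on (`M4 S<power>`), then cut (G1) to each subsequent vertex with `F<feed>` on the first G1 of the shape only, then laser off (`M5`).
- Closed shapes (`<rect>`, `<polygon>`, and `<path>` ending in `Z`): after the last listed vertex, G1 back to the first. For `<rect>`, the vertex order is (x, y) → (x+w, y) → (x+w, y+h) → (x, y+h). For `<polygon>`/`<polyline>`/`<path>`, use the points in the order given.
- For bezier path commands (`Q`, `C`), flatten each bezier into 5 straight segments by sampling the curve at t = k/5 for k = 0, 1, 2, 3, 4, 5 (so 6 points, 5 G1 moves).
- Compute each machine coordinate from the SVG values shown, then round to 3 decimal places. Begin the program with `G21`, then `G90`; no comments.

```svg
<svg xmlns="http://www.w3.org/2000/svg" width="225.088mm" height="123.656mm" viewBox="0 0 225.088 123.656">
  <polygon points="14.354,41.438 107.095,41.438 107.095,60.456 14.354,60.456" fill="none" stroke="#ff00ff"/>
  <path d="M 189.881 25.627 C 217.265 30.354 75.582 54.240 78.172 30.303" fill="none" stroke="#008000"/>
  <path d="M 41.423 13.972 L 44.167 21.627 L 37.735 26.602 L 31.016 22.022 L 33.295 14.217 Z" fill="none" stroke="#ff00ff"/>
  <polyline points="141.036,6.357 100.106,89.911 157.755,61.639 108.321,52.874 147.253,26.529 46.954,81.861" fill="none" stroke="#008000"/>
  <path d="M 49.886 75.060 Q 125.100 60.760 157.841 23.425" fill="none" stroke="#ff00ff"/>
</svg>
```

G21
G90
G00 X14.354 Y82.218
M4 S894
G1 X107.095 Y82.218 F1376
G1 X107.095 Y63.200
G1 X14.354 Y63.200
G1 X14.354 Y82.218
M5
G00 X189.881 Y98.029
M4 S413
G1 X188.530 Y93.430 F2322
G1 X161.643 Y87.447
G1 X124.261 Y83.297
G1 X91.424 Y84.194
G1 X78.172 Y93.353
M5
G00 X41.423 Y109.684
M4 S894
G1 X44.167 Y102.029 F1376
G1 X37.735 Y97.054
G1 X31.016 Y101.634
G1 X33.295 Y109.439
G1 X41.423 Y109.684
M5
G00 X141.036 Y117.299
M4 S413
G1 X100.106 Y33.745 F2322
G1 X157.755 Y62.017
G1 X108.321 Y70.782
G1 X147.253 Y97.127
G1 X46.954 Y41.795
M5
G00 X49.886 Y48.596
M4 S894
G1 X78.273 Y55.237 F1376
G1 X103.262 Y63.722
G1 X124.853 Y74.049
G1 X143.046 Y86.218
G1 X157.841 Y100.231
M5

1 u = 1 mm; y_m = 123.656 − y.

[1] `<polygon>` rectangle, #ff00ff→cut S894 F1376: (14.354,82.218) → (107.095,82.218) → (107.095,63.200) → (14.354,63.200) → (14.354,82.218) (closed)

[2] `<path>` cubic bezier, #008000→engrave S413 F2322: (189.881,98.029) → (188.530,93.430) → (161.643,87.447) → (124.261,83.297) → (91.424,84.194) → (78.172,93.353)

[3] `<path>` regular polygon, #ff00ff→cut S894 F1376: (41.423,109.684) → (44.167,102.029) → (37.735,97.054) → (31.016,101.634) → (33.295,109.439) → (41.423,109.684) (closed)

[4] `<polyline>` open polyline, #008000→engrave S413 F2322: (141.036,117.299) → (100.106,33.745) → (157.755,62.017) → (108.321,70.782) → (147.253,97.127) → (46.954,41.795)

[5] `<path>` quadratic bezier, #ff00ff→cut S894 F1376: (49.886,48.596) → (78.273,55.237) → (103.262,63.722) → (124.853,74.049) → (143.046,86.218) → (157.841,100.231)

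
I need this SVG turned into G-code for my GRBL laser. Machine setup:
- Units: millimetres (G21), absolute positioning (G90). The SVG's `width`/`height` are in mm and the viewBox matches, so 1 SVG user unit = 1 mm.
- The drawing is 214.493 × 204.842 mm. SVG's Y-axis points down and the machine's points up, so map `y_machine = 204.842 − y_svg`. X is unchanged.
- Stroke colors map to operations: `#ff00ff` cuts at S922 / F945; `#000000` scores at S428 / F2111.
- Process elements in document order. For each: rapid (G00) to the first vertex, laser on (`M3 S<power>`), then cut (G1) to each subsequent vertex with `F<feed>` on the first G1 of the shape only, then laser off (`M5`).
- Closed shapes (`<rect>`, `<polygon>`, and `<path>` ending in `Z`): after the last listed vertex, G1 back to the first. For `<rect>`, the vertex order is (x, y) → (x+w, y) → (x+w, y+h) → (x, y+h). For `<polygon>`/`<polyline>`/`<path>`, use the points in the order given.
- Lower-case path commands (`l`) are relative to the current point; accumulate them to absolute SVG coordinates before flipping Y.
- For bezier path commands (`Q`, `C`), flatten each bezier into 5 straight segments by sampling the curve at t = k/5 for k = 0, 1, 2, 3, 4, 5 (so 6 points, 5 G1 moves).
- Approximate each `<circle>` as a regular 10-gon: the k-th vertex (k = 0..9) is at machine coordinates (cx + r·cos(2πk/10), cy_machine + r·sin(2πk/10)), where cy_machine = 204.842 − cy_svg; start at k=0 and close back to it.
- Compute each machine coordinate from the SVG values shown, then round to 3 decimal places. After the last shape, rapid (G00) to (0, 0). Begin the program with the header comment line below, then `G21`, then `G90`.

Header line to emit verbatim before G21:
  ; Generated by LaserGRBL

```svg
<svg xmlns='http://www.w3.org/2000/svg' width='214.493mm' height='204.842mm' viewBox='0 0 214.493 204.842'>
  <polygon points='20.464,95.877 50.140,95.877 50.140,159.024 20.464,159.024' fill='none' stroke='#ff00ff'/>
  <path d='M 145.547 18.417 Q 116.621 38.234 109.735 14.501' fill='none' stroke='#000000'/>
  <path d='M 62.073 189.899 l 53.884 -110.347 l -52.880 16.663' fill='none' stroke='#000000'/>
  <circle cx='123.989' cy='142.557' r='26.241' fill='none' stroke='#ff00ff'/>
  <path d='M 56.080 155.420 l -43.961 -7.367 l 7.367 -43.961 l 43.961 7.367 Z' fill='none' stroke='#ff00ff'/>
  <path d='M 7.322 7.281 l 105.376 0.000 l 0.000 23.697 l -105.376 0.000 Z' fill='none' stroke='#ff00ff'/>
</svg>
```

; Generated by LaserGRBL
G21
G90
G00 X20.464 Y108.965
M3 S922
G1 X50.140 Y108.965 F945
G1 X50.140 Y45.818
G1 X20.464 Y45.818
G1 X20.464 Y108.965
M5
G00 X145.547 Y186.425
M3 S428
G1 X134.858 Y180.240 F2111
G1 X125.933 Y177.539
G1 X118.770 Y178.323
G1 X113.371 Y182.590
G1 X109.735 Y190.341
M5
G00 X62.073 Y14.943
M3 S428
G1 X115.957 Y125.290 F2111
G1 X63.077 Y108.627
M5
G00 X150.230 Y62.285
M3 S922
G1 X145.218 Y77.709 F945
G1 X132.098 Y87.242
G1 X115.880 Y87.242
G1 X102.760 Y77.709
G1 X97.748 Y62.285
G1 X102.760 Y46.861
G1 X115.880 Y37.328
G1 X132.098 Y37.328
G1 X145.218 Y46.861
G1 X150.230 Y62.285
M5
G00 X56.080 Y49.422
M3 S922
G1 X12.119 Y56.789 F945
G1 X19.486 Y100.750
G1 X63.447 Y93.383
G1 X56.080 Y49.422
M5
G00 X7.322 Y197.561
M3 S922
G1 X112.698 Y197.561 F945
G1 X112.698 Y173.864
G1 X7.322 Y173.864
G1 X7.322 Y197.561
M5
G00 X0.000 Y0.000

Since the viewBox matches the mm dimensions, user units are millimetres directly. The only transform is the Y-flip y_m = 204.842 − y_svg.

Shape 1 is a rectangle drawn with `<polygon>`. Its stroke #ff00ff means cut at S922, F945. After flipping Y the toolpath is (20.464,108.965) → (50.140,108.965) → (50.140,45.818) → (20.464,45.818) → (20.464,108.965), returning to the start.

Shape 2 is a quadratic bezier drawn with `<path>`. Its stroke #000000 means score at S428, F2111. After flipping Y the toolpath is (145.547,186.425) → (134.858,180.240) → (125.933,177.539) → (118.770,178.323) → (113.371,182.590) → (109.735,190.341).

Shape 3 is a open polyline drawn with `<path>`. Its stroke #000000 means score at S428, F2111. After flipping Y the toolpath is (62.073,14.943) → (115.957,125.290) → (63.077,108.627).

Shape 4 is a circle drawn with `<circle>`. Its stroke #ff00ff means cut at S922, F945. After flipping Y the toolpath is (150.230,62.285) → (145.218,77.709) → (132.098,87.242) → (115.880,87.242) → (102.760,77.709) → (97.748,62.285) → (102.760,46.861) → (115.880,37.328) → (132.098,37.328) → (145.218,46.861) → (150.230,62.285), returning to the start.

Shape 5 is a regular polygon drawn with `<path>`. Its stroke #ff00ff means cut at S922, F945. After flipping Y the toolpath is (56.080,49.422) → (12.119,56.789) → (19.486,100.750) → (63.447,93.383) → (56.080,49.422), returning to the start.

Shape 6 is a rectangle drawn with `<path>`. Its stroke #ff00ff means cut at S922, F945. After flipping Y the toolpath is (7.322,197.561) → (112.698,197.561) → (112.698,173.864) → (7.322,173.864) → (7.322,197.561), returning to the start.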